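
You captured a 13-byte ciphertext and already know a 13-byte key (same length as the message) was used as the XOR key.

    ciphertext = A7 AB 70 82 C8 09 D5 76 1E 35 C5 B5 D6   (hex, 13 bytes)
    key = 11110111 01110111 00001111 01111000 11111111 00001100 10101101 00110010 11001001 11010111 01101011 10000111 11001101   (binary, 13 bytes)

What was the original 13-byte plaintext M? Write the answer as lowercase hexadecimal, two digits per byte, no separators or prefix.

XOR is its own inverse, so applying the key byte-wise gives the result directly.
byte 0: a7 XOR f7 = 50
byte 1: ab XOR 77 = dc
byte 2: 70 XOR 0f = 7f
byte 3: 82 XOR 78 = fa
byte 4: c8 XOR ff = 37
byte 5: 09 XOR 0c = 05
byte 6: d5 XOR ad = 78
byte 7: 76 XOR 32 = 44
byte 8: 1e XOR c9 = d7
byte 9: 35 XOR d7 = e2
byte 10: c5 XOR 6b = ae
byte 11: b5 XOR 87 = 32
byte 12: d6 XOR cd = 1b

50dc7ffa37057844d7e2ae321b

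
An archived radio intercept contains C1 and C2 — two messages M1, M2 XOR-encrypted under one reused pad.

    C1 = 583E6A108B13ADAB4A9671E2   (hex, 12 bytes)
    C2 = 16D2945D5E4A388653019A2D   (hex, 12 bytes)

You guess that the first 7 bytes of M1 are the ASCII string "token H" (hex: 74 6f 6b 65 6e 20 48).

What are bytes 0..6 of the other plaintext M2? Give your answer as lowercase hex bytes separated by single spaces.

First, C1 ⊕ C2 = (M1 ⊕ K) ⊕ (M2 ⊕ K) = M1 ⊕ M2, so the key drops out. Then M2 = (M1 ⊕ M2) ⊕ M1 over the first 7 bytes.
byte 0: (58 ^ 16) ^ 74 = 4e ^ 74 = 3a
byte 1: (3e ^ d2) ^ 6f = ec ^ 6f = 83
byte 2: (6a ^ 94) ^ 6b = fe ^ 6b = 95
byte 3: (10 ^ 5d) ^ 65 = 4d ^ 65 = 28
byte 4: (8b ^ 5e) ^ 6e = d5 ^ 6e = bb
byte 5: (13 ^ 4a) ^ 20 = 59 ^ 20 = 79
byte 6: (ad ^ 38) ^ 48 = 95 ^ 48 = dd

3a 83 95 28 bb 79 dd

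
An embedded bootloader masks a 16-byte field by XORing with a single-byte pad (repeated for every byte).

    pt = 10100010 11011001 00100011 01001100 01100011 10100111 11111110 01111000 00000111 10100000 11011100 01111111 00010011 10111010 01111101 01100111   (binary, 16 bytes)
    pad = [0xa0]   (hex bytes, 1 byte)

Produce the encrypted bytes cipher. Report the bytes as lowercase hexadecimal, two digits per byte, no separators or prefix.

027983ecc3075ed8a7007cdfb31addc7

The 1-byte key repeats, so the effective keystream is a0 a0 a0 a0 a0 a0 a0 a0 a0 a0 a0 a0 a0 a0 a0 a0.
byte 0: a2 xor a0 = 02
byte 1: d9 xor a0 = 79
byte 2: 23 xor a0 = 83
byte 3: 4c xor a0 = ec
byte 4: 63 xor a0 = c3
byte 5: a7 xor a0 = 07
byte 6: fe xor a0 = 5e
byte 7: 78 xor a0 = d8
byte 8: 07 xor a0 = a7
byte 9: a0 xor a0 = 00
byte 10: dc xor a0 = 7c
byte 11: 7f xor a0 = df
byte 12: 13 xor a0 = b3
byte 13: ba xor a0 = 1a
byte 14: 7d xor a0 = dd
byte 15: 67 xor a0 = c7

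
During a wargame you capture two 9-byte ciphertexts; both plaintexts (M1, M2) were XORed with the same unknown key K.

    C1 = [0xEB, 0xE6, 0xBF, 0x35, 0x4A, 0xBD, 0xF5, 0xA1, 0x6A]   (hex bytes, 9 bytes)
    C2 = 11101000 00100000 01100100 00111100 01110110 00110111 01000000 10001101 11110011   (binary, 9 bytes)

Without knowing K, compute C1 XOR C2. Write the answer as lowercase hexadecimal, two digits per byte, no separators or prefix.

03c6db093c8ab52c99

C1 ⊕ C2 = (M1 ⊕ K) ⊕ (M2 ⊕ K) = M1 ⊕ M2 — the shared key cancels under XOR.
eb ⊕ e8 = 03
e6 ⊕ 20 = c6
bf ⊕ 64 = db
35 ⊕ 3c = 09
4a ⊕ 76 = 3c
bd ⊕ 37 = 8a
f5 ⊕ 40 = b5
a1 ⊕ 8d = 2c
6a ⊕ f3 = 99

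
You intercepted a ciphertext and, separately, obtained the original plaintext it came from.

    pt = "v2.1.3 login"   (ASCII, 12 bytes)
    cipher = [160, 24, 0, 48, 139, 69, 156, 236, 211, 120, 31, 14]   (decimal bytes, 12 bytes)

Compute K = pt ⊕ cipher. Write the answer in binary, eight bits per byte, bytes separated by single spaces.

Since cipher = pt ⊕ K, XORing both sides with pt gives K = pt ⊕ cipher.
76 ⊕ a0 = d6
32 ⊕ 18 = 2a
2e ⊕ 00 = 2e
31 ⊕ 30 = 01
2e ⊕ 8b = a5
33 ⊕ 45 = 76
20 ⊕ 9c = bc
6c ⊕ ec = 80
6f ⊕ d3 = bc
67 ⊕ 78 = 1f
69 ⊕ 1f = 76
6e ⊕ 0e = 60

11010110 00101010 00101110 00000001 10100101 01110110 10111100 10000000 10111100 00011111 01110110 01100000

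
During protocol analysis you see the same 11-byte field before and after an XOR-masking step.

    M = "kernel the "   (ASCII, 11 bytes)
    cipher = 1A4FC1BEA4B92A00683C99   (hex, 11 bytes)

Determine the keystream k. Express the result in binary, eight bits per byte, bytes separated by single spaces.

01110001 00101010 10110011 11010000 11000001 11010101 00001010 01110100 00000000 01011001 10111001

Since cipher = M ⊕ k, XORing both sides with M gives k = M ⊕ cipher.
byte 0: 6b XOR 1a = 71
byte 1: 65 XOR 4f = 2a
byte 2: 72 XOR c1 = b3
byte 3: 6e XOR be = d0
byte 4: 65 XOR a4 = c1
byte 5: 6c XOR b9 = d5
byte 6: 20 XOR 2a = 0a
byte 7: 74 XOR 00 = 74
byte 8: 68 XOR 68 = 00
byte 9: 65 XOR 3c = 59
byte 10: 20 XOR 99 = b9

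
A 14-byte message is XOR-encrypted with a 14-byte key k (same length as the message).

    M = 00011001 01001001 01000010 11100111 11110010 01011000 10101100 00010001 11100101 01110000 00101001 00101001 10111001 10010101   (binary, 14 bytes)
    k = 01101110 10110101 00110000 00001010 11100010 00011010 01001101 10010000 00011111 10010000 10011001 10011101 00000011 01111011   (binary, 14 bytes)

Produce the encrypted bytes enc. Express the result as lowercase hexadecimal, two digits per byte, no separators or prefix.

77fc72ed1042e181fae0b0b4baee

XOR is its own inverse, so applying the key byte-wise gives the result directly.
byte 0: 19 XOR 6e = 77
byte 1: 49 XOR b5 = fc
byte 2: 42 XOR 30 = 72
byte 3: e7 XOR 0a = ed
byte 4: f2 XOR e2 = 10
byte 5: 58 XOR 1a = 42
byte 6: ac XOR 4d = e1
byte 7: 11 XOR 90 = 81
byte 8: e5 XOR 1f = fa
byte 9: 70 XOR 90 = e0
byte 10: 29 XOR 99 = b0
byte 11: 29 XOR 9d = b4
byte 12: b9 XOR 03 = ba
byte 13: 95 XOR 7b = ee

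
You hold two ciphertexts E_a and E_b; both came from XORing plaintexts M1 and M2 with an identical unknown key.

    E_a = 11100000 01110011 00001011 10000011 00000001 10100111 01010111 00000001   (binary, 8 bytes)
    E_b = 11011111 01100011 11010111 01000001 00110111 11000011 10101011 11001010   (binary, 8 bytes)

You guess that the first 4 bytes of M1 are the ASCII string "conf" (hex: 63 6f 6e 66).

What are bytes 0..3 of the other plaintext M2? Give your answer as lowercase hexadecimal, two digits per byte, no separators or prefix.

5c7fb2a4

First, E_a ⊕ E_b = (M1 ⊕ K) ⊕ (M2 ⊕ K) = M1 ⊕ M2, so the key drops out. Then M2 = (M1 ⊕ M2) ⊕ M1 over the first 4 bytes.
byte 0: (e0 ⊕ df) ⊕ 63 = 3f ⊕ 63 = 5c
byte 1: (73 ⊕ 63) ⊕ 6f = 10 ⊕ 6f = 7f
byte 2: (0b ⊕ d7) ⊕ 6e = dc ⊕ 6e = b2
byte 3: (83 ⊕ 41) ⊕ 66 = c2 ⊕ 66 = a4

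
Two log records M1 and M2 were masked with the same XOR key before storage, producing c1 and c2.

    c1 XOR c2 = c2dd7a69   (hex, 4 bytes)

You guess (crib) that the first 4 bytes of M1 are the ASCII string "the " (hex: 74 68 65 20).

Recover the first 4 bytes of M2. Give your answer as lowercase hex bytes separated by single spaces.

Since c1 ⊕ c2 = M1 ⊕ M2, XORing with the guessed M1 bytes yields the corresponding M2 bytes: M2 = (c1 ⊕ c2) ⊕ M1.
c2 ^ 74 = b6
dd ^ 68 = b5
7a ^ 65 = 1f
69 ^ 20 = 49

b6 b5 1f 49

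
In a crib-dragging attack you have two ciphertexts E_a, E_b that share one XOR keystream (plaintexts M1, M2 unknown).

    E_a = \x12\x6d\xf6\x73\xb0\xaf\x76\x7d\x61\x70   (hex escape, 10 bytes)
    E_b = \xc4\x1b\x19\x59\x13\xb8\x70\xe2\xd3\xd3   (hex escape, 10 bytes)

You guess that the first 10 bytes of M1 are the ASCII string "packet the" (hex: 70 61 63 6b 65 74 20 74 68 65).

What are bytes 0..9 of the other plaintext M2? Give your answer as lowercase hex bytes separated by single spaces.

First, E_a ⊕ E_b = (M1 ⊕ K) ⊕ (M2 ⊕ K) = M1 ⊕ M2, so the key drops out. Then M2 = (M1 ⊕ M2) ⊕ M1 over the first 10 bytes.
byte 0: (12 ⊕ c4) ⊕ 70 = d6 ⊕ 70 = a6
byte 1: (6d ⊕ 1b) ⊕ 61 = 76 ⊕ 61 = 17
byte 2: (f6 ⊕ 19) ⊕ 63 = ef ⊕ 63 = 8c
byte 3: (73 ⊕ 59) ⊕ 6b = 2a ⊕ 6b = 41
byte 4: (b0 ⊕ 13) ⊕ 65 = a3 ⊕ 65 = c6
byte 5: (af ⊕ b8) ⊕ 74 = 17 ⊕ 74 = 63
byte 6: (76 ⊕ 70) ⊕ 20 = 06 ⊕ 20 = 26
byte 7: (7d ⊕ e2) ⊕ 74 = 9f ⊕ 74 = eb
byte 8: (61 ⊕ d3) ⊕ 68 = b2 ⊕ 68 = da
byte 9: (70 ⊕ d3) ⊕ 65 = a3 ⊕ 65 = c6

a6 17 8c 41 c6 63 26 eb da c6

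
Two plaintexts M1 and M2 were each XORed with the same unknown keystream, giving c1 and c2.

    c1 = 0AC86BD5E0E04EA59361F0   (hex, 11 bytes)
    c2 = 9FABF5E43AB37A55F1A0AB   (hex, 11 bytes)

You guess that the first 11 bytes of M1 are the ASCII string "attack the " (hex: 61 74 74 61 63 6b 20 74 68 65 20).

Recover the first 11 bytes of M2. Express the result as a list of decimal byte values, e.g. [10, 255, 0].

First, c1 ⊕ c2 = (M1 ⊕ K) ⊕ (M2 ⊕ K) = M1 ⊕ M2, so the key drops out. Then M2 = (M1 ⊕ M2) ⊕ M1 over the first 11 bytes.
byte 0: (0a ⊕ 9f) ⊕ 61 = 95 ⊕ 61 = f4
byte 1: (c8 ⊕ ab) ⊕ 74 = 63 ⊕ 74 = 17
byte 2: (6b ⊕ f5) ⊕ 74 = 9e ⊕ 74 = ea
byte 3: (d5 ⊕ e4) ⊕ 61 = 31 ⊕ 61 = 50
byte 4: (e0 ⊕ 3a) ⊕ 63 = da ⊕ 63 = b9
byte 5: (e0 ⊕ b3) ⊕ 6b = 53 ⊕ 6b = 38
byte 6: (4e ⊕ 7a) ⊕ 20 = 34 ⊕ 20 = 14
byte 7: (a5 ⊕ 55) ⊕ 74 = f0 ⊕ 74 = 84
byte 8: (93 ⊕ f1) ⊕ 68 = 62 ⊕ 68 = 0a
byte 9: (61 ⊕ a0) ⊕ 65 = c1 ⊕ 65 = a4
byte 10: (f0 ⊕ ab) ⊕ 20 = 5b ⊕ 20 = 7b

[244, 23, 234, 80, 185, 56, 20, 132, 10, 164, 123]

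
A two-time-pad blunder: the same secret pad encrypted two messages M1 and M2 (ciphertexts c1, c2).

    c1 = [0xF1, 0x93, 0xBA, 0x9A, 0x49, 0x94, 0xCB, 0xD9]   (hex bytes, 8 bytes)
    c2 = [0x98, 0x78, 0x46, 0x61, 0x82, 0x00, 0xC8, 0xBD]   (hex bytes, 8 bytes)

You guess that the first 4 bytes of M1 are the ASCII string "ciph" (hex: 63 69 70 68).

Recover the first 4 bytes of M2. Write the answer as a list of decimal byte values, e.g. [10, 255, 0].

[10, 130, 140, 147]

First, c1 ⊕ c2 = (M1 ⊕ K) ⊕ (M2 ⊕ K) = M1 ⊕ M2, so the key drops out. Then M2 = (M1 ⊕ M2) ⊕ M1 over the first 4 bytes.
byte 0: (f1 xor 98) xor 63 = 69 xor 63 = 0a
byte 1: (93 xor 78) xor 69 = eb xor 69 = 82
byte 2: (ba xor 46) xor 70 = fc xor 70 = 8c
byte 3: (9a xor 61) xor 68 = fb xor 68 = 93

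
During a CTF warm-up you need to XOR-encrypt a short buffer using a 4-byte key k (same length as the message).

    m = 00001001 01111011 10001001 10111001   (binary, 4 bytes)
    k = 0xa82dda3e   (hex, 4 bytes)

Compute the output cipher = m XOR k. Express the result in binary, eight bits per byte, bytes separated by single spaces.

XOR is its own inverse, so applying the key byte-wise gives the result directly.
  9 ^ 168 = 161
123 ^  45 =  86
137 ^ 218 =  83
185 ^  62 = 135

10100001 01010110 01010011 10000111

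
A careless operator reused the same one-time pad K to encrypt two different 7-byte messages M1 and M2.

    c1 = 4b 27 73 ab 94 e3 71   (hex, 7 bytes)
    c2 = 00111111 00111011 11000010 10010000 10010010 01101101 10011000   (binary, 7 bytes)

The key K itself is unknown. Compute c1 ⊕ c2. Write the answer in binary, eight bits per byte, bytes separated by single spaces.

c1 ⊕ c2 = (M1 ⊕ K) ⊕ (M2 ⊕ K) = M1 ⊕ M2 — the shared key cancels under XOR.
byte 0:  75 XOR  63 = 116
byte 1:  39 XOR  59 =  28
byte 2: 115 XOR 194 = 177
byte 3: 171 XOR 144 =  59
byte 4: 148 XOR 146 =   6
byte 5: 227 XOR 109 = 142
byte 6: 113 XOR 152 = 233

01110100 00011100 10110001 00111011 00000110 10001110 11101001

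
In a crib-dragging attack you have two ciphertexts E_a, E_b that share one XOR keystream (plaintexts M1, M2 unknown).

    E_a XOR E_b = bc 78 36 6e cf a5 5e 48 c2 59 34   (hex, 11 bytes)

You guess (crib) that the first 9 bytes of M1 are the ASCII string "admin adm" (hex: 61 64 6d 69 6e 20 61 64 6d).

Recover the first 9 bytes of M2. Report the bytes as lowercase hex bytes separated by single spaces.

dd 1c 5b 07 a1 85 3f 2c af

Since E_a ⊕ E_b = M1 ⊕ M2, XORing with the guessed M1 bytes yields the corresponding M2 bytes: M2 = (E_a ⊕ E_b) ⊕ M1.
188 XOR  97 = 221
120 XOR 100 =  28
 54 XOR 109 =  91
110 XOR 105 =   7
207 XOR 110 = 161
165 XOR  32 = 133
 94 XOR  97 =  63
 72 XOR 100 =  44
194 XOR 109 = 175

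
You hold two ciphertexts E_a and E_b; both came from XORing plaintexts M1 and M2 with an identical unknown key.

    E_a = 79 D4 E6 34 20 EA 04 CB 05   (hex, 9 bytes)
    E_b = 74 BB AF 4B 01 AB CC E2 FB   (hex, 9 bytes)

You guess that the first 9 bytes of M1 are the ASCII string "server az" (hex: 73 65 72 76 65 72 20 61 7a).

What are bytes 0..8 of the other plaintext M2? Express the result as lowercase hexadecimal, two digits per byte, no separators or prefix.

First, E_a ⊕ E_b = (M1 ⊕ K) ⊕ (M2 ⊕ K) = M1 ⊕ M2, so the key drops out. Then M2 = (M1 ⊕ M2) ⊕ M1 over the first 9 bytes.
byte 0: (79 XOR 74) XOR 73 = 0d XOR 73 = 7e
byte 1: (d4 XOR bb) XOR 65 = 6f XOR 65 = 0a
byte 2: (e6 XOR af) XOR 72 = 49 XOR 72 = 3b
byte 3: (34 XOR 4b) XOR 76 = 7f XOR 76 = 09
byte 4: (20 XOR 01) XOR 65 = 21 XOR 65 = 44
byte 5: (ea XOR ab) XOR 72 = 41 XOR 72 = 33
byte 6: (04 XOR cc) XOR 20 = c8 XOR 20 = e8
byte 7: (cb XOR e2) XOR 61 = 29 XOR 61 = 48
byte 8: (05 XOR fb) XOR 7a = fe XOR 7a = 84

7e0a3b094433e84884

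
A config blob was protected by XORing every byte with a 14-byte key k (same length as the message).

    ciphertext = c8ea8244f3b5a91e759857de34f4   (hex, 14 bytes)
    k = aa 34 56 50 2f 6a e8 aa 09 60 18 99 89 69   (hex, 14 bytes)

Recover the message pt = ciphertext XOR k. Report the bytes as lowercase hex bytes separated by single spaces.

62 de d4 14 dc df 41 b4 7c f8 4f 47 bd 9d

XOR is its own inverse, so applying the key byte-wise gives the result directly.
byte 0: c8 xor aa = 62
byte 1: ea xor 34 = de
byte 2: 82 xor 56 = d4
byte 3: 44 xor 50 = 14
byte 4: f3 xor 2f = dc
byte 5: b5 xor 6a = df
byte 6: a9 xor e8 = 41
byte 7: 1e xor aa = b4
byte 8: 75 xor 09 = 7c
byte 9: 98 xor 60 = f8
byte 10: 57 xor 18 = 4f
byte 11: de xor 99 = 47
byte 12: 34 xor 89 = bd
byte 13: f4 xor 69 = 9d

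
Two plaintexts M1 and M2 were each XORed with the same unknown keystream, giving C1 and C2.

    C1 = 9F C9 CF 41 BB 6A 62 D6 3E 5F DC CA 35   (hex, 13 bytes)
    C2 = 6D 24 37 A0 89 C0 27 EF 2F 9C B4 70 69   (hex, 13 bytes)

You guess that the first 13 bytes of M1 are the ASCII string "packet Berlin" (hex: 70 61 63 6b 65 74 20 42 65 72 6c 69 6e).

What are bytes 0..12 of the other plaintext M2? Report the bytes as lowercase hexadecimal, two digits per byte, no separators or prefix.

First, C1 ⊕ C2 = (M1 ⊕ K) ⊕ (M2 ⊕ K) = M1 ⊕ M2, so the key drops out. Then M2 = (M1 ⊕ M2) ⊕ M1 over the first 13 bytes.
byte 0: (9f xor 6d) xor 70 = f2 xor 70 = 82
byte 1: (c9 xor 24) xor 61 = ed xor 61 = 8c
byte 2: (cf xor 37) xor 63 = f8 xor 63 = 9b
byte 3: (41 xor a0) xor 6b = e1 xor 6b = 8a
byte 4: (bb xor 89) xor 65 = 32 xor 65 = 57
byte 5: (6a xor c0) xor 74 = aa xor 74 = de
byte 6: (62 xor 27) xor 20 = 45 xor 20 = 65
byte 7: (d6 xor ef) xor 42 = 39 xor 42 = 7b
byte 8: (3e xor 2f) xor 65 = 11 xor 65 = 74
byte 9: (5f xor 9c) xor 72 = c3 xor 72 = b1
byte 10: (dc xor b4) xor 6c = 68 xor 6c = 04
byte 11: (ca xor 70) xor 69 = ba xor 69 = d3
byte 12: (35 xor 69) xor 6e = 5c xor 6e = 32

828c9b8a57de657b74b104d332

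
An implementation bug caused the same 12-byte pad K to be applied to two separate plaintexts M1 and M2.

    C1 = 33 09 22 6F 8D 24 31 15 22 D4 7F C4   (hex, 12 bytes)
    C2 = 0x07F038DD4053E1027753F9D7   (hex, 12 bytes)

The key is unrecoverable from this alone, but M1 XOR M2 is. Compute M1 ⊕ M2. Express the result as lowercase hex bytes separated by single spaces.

34 f9 1a b2 cd 77 d0 17 55 87 86 13

C1 ⊕ C2 = (M1 ⊕ K) ⊕ (M2 ⊕ K) = M1 ⊕ M2 — the shared key cancels under XOR.
33 XOR 07 = 34
09 XOR f0 = f9
22 XOR 38 = 1a
6f XOR dd = b2
8d XOR 40 = cd
24 XOR 53 = 77
31 XOR e1 = d0
15 XOR 02 = 17
22 XOR 77 = 55
d4 XOR 53 = 87
7f XOR f9 = 86
c4 XOR d7 = 13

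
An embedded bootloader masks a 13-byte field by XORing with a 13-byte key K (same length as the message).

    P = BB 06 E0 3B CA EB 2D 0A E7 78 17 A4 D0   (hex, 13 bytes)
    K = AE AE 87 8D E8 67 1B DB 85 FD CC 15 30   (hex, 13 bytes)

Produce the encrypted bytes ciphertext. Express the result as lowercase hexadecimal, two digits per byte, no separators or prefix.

15a867b6228c36d16285dbb1e0

XOR is its own inverse, so applying the key byte-wise gives the result directly.
bb XOR ae = 15
06 XOR ae = a8
e0 XOR 87 = 67
3b XOR 8d = b6
ca XOR e8 = 22
eb XOR 67 = 8c
2d XOR 1b = 36
0a XOR db = d1
e7 XOR 85 = 62
78 XOR fd = 85
17 XOR cc = db
a4 XOR 15 = b1
d0 XOR 30 = e0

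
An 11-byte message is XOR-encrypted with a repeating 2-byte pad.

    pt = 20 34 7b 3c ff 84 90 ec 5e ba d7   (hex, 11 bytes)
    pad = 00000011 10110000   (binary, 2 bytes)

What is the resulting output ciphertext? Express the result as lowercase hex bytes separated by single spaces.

23 84 78 8c fc 34 93 5c 5d 0a d4

The 2-byte key repeats, so the effective keystream is 03 b0 03 b0 03 b0 03 b0 03 b0 03.
byte 0: 20 ^ 03 = 23
byte 1: 34 ^ b0 = 84
byte 2: 7b ^ 03 = 78
byte 3: 3c ^ b0 = 8c
byte 4: ff ^ 03 = fc
byte 5: 84 ^ b0 = 34
byte 6: 90 ^ 03 = 93
byte 7: ec ^ b0 = 5c
byte 8: 5e ^ 03 = 5d
byte 9: ba ^ b0 = 0a
byte 10: d7 ^ 03 = d4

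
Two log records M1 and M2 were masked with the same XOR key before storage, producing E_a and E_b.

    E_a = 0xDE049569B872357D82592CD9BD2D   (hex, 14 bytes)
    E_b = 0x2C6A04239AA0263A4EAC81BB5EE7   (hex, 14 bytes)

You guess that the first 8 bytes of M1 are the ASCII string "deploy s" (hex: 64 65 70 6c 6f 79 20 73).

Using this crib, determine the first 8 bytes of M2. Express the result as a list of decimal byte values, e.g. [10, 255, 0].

First, E_a ⊕ E_b = (M1 ⊕ K) ⊕ (M2 ⊕ K) = M1 ⊕ M2, so the key drops out. Then M2 = (M1 ⊕ M2) ⊕ M1 over the first 8 bytes.
byte 0: (de ^ 2c) ^ 64 = f2 ^ 64 = 96
byte 1: (04 ^ 6a) ^ 65 = 6e ^ 65 = 0b
byte 2: (95 ^ 04) ^ 70 = 91 ^ 70 = e1
byte 3: (69 ^ 23) ^ 6c = 4a ^ 6c = 26
byte 4: (b8 ^ 9a) ^ 6f = 22 ^ 6f = 4d
byte 5: (72 ^ a0) ^ 79 = d2 ^ 79 = ab
byte 6: (35 ^ 26) ^ 20 = 13 ^ 20 = 33
byte 7: (7d ^ 3a) ^ 73 = 47 ^ 73 = 34

[150, 11, 225, 38, 77, 171, 51, 52]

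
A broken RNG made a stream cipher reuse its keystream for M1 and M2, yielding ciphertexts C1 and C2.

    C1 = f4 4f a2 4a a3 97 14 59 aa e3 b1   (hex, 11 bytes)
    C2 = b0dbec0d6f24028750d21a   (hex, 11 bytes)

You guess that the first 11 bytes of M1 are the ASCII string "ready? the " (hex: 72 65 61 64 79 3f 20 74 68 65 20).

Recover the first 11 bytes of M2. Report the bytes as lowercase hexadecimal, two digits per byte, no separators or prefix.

First, C1 ⊕ C2 = (M1 ⊕ K) ⊕ (M2 ⊕ K) = M1 ⊕ M2, so the key drops out. Then M2 = (M1 ⊕ M2) ⊕ M1 over the first 11 bytes.
byte 0: (f4 ⊕ b0) ⊕ 72 = 44 ⊕ 72 = 36
byte 1: (4f ⊕ db) ⊕ 65 = 94 ⊕ 65 = f1
byte 2: (a2 ⊕ ec) ⊕ 61 = 4e ⊕ 61 = 2f
byte 3: (4a ⊕ 0d) ⊕ 64 = 47 ⊕ 64 = 23
byte 4: (a3 ⊕ 6f) ⊕ 79 = cc ⊕ 79 = b5
byte 5: (97 ⊕ 24) ⊕ 3f = b3 ⊕ 3f = 8c
byte 6: (14 ⊕ 02) ⊕ 20 = 16 ⊕ 20 = 36
byte 7: (59 ⊕ 87) ⊕ 74 = de ⊕ 74 = aa
byte 8: (aa ⊕ 50) ⊕ 68 = fa ⊕ 68 = 92
byte 9: (e3 ⊕ d2) ⊕ 65 = 31 ⊕ 65 = 54
byte 10: (b1 ⊕ 1a) ⊕ 20 = ab ⊕ 20 = 8b

36f12f23b58c36aa92548b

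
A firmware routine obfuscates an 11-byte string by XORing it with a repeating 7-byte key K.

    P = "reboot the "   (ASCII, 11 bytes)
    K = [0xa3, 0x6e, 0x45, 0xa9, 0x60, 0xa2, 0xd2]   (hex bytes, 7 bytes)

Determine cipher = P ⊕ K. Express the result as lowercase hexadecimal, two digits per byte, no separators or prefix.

d10b27c60fd6f2d7062089

The 7-byte key repeats, so the effective keystream is a3 6e 45 a9 60 a2 d2 a3 6e 45 a9.
byte 0: 72 xor a3 = d1
byte 1: 65 xor 6e = 0b
byte 2: 62 xor 45 = 27
byte 3: 6f xor a9 = c6
byte 4: 6f xor 60 = 0f
byte 5: 74 xor a2 = d6
byte 6: 20 xor d2 = f2
byte 7: 74 xor a3 = d7
byte 8: 68 xor 6e = 06
byte 9: 65 xor 45 = 20
byte 10: 20 xor a9 = 89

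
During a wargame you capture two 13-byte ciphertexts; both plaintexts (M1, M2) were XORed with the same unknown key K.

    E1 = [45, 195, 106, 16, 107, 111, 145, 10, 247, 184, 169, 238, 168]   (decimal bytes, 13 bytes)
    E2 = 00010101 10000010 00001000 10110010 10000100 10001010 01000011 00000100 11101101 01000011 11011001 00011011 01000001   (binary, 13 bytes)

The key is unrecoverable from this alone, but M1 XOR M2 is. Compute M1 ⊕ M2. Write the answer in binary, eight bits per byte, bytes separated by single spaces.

00111000 01000001 01100010 10100010 11101111 11100101 11010010 00001110 00011010 11111011 01110000 11110101 11101001

E1 ⊕ E2 = (M1 ⊕ K) ⊕ (M2 ⊕ K) = M1 ⊕ M2 — the shared key cancels under XOR.
2d XOR 15 = 38
c3 XOR 82 = 41
6a XOR 08 = 62
10 XOR b2 = a2
6b XOR 84 = ef
6f XOR 8a = e5
91 XOR 43 = d2
0a XOR 04 = 0e
f7 XOR ed = 1a
b8 XOR 43 = fb
a9 XOR d9 = 70
ee XOR 1b = f5
a8 XOR 41 = e9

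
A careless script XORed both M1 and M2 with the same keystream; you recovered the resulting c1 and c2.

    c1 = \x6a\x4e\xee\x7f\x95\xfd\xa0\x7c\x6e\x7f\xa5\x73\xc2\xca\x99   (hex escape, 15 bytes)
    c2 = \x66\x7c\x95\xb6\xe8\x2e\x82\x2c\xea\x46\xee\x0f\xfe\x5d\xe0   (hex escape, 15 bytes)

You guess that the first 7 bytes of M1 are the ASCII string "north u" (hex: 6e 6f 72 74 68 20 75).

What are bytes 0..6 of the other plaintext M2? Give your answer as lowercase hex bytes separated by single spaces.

62 5d 09 bd 15 f3 57

First, c1 ⊕ c2 = (M1 ⊕ K) ⊕ (M2 ⊕ K) = M1 ⊕ M2, so the key drops out. Then M2 = (M1 ⊕ M2) ⊕ M1 over the first 7 bytes.
byte 0: (6a ⊕ 66) ⊕ 6e = 0c ⊕ 6e = 62
byte 1: (4e ⊕ 7c) ⊕ 6f = 32 ⊕ 6f = 5d
byte 2: (ee ⊕ 95) ⊕ 72 = 7b ⊕ 72 = 09
byte 3: (7f ⊕ b6) ⊕ 74 = c9 ⊕ 74 = bd
byte 4: (95 ⊕ e8) ⊕ 68 = 7d ⊕ 68 = 15
byte 5: (fd ⊕ 2e) ⊕ 20 = d3 ⊕ 20 = f3
byte 6: (a0 ⊕ 82) ⊕ 75 = 22 ⊕ 75 = 57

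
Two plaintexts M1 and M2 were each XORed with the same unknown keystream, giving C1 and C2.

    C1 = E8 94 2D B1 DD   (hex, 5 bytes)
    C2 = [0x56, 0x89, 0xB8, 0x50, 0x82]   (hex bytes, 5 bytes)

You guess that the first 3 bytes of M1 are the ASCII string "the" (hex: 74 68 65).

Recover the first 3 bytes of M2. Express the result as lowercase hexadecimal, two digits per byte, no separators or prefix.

ca75f0

First, C1 ⊕ C2 = (M1 ⊕ K) ⊕ (M2 ⊕ K) = M1 ⊕ M2, so the key drops out. Then M2 = (M1 ⊕ M2) ⊕ M1 over the first 3 bytes.
byte 0: (e8 XOR 56) XOR 74 = be XOR 74 = ca
byte 1: (94 XOR 89) XOR 68 = 1d XOR 68 = 75
byte 2: (2d XOR b8) XOR 65 = 95 XOR 65 = f0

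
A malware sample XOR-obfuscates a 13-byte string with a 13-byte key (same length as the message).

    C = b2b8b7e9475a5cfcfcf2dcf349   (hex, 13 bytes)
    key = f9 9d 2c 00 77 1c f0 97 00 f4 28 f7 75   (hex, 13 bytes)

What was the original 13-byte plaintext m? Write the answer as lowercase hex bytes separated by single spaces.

4b 25 9b e9 30 46 ac 6b fc 06 f4 04 3c

byte 0: b2 ⊕ f9 = 4b
byte 1: b8 ⊕ 9d = 25
byte 2: b7 ⊕ 2c = 9b
byte 3: e9 ⊕ 00 = e9
byte 4: 47 ⊕ 77 = 30
byte 5: 5a ⊕ 1c = 46
byte 6: 5c ⊕ f0 = ac
byte 7: fc ⊕ 97 = 6b
byte 8: fc ⊕ 00 = fc
byte 9: f2 ⊕ f4 = 06
byte 10: dc ⊕ 28 = f4
byte 11: f3 ⊕ f7 = 04
byte 12: 49 ⊕ 75 = 3c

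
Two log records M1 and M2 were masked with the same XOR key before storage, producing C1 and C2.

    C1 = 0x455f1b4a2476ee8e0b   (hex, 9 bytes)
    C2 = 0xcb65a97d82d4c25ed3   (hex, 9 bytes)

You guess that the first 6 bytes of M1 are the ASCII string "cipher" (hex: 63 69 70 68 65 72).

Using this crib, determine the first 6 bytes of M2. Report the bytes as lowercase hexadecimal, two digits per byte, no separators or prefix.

First, C1 ⊕ C2 = (M1 ⊕ K) ⊕ (M2 ⊕ K) = M1 ⊕ M2, so the key drops out. Then M2 = (M1 ⊕ M2) ⊕ M1 over the first 6 bytes.
byte 0: (45 ^ cb) ^ 63 = 8e ^ 63 = ed
byte 1: (5f ^ 65) ^ 69 = 3a ^ 69 = 53
byte 2: (1b ^ a9) ^ 70 = b2 ^ 70 = c2
byte 3: (4a ^ 7d) ^ 68 = 37 ^ 68 = 5f
byte 4: (24 ^ 82) ^ 65 = a6 ^ 65 = c3
byte 5: (76 ^ d4) ^ 72 = a2 ^ 72 = d0

ed53c25fc3d0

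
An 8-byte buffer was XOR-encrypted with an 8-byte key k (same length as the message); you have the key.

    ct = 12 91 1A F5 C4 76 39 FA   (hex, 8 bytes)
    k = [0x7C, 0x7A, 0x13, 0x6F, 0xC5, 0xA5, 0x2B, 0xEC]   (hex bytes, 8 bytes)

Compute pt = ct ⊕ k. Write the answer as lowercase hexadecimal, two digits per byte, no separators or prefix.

00010010 ⊕ 01111100 = 01101110
10010001 ⊕ 01111010 = 11101011
00011010 ⊕ 00010011 = 00001001
11110101 ⊕ 01101111 = 10011010
11000100 ⊕ 11000101 = 00000001
01110110 ⊕ 10100101 = 11010011
00111001 ⊕ 00101011 = 00010010
11111010 ⊕ 11101100 = 00010110

6eeb099a01d31216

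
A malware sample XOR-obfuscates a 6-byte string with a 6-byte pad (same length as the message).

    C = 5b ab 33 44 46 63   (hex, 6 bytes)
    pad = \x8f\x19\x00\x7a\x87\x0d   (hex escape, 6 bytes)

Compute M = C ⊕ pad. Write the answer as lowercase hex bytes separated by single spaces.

 91 ^ 143 = 212
171 ^  25 = 178
 51 ^   0 =  51
 68 ^ 122 =  62
 70 ^ 135 = 193
 99 ^  13 = 110

d4 b2 33 3e c1 6e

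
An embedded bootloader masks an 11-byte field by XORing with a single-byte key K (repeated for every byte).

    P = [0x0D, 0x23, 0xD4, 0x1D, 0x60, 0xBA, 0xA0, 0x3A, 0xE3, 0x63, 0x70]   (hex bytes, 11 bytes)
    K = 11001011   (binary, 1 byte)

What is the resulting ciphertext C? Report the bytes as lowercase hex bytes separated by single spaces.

The 1-byte key repeats, so the effective keystream is cb cb cb cb cb cb cb cb cb cb cb.
byte 0: 0d ^ cb = c6
byte 1: 23 ^ cb = e8
byte 2: d4 ^ cb = 1f
byte 3: 1d ^ cb = d6
byte 4: 60 ^ cb = ab
byte 5: ba ^ cb = 71
byte 6: a0 ^ cb = 6b
byte 7: 3a ^ cb = f1
byte 8: e3 ^ cb = 28
byte 9: 63 ^ cb = a8
byte 10: 70 ^ cb = bb

c6 e8 1f d6 ab 71 6b f1 28 a8 bb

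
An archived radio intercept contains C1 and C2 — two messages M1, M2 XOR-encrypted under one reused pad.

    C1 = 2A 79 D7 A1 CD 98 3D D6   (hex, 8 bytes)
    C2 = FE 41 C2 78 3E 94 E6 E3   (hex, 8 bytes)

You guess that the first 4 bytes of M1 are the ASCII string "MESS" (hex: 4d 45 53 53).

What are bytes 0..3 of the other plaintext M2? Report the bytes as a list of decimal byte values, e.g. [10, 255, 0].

First, C1 ⊕ C2 = (M1 ⊕ K) ⊕ (M2 ⊕ K) = M1 ⊕ M2, so the key drops out. Then M2 = (M1 ⊕ M2) ⊕ M1 over the first 4 bytes.
byte 0: (2a xor fe) xor 4d = d4 xor 4d = 99
byte 1: (79 xor 41) xor 45 = 38 xor 45 = 7d
byte 2: (d7 xor c2) xor 53 = 15 xor 53 = 46
byte 3: (a1 xor 78) xor 53 = d9 xor 53 = 8a

[153, 125, 70, 138]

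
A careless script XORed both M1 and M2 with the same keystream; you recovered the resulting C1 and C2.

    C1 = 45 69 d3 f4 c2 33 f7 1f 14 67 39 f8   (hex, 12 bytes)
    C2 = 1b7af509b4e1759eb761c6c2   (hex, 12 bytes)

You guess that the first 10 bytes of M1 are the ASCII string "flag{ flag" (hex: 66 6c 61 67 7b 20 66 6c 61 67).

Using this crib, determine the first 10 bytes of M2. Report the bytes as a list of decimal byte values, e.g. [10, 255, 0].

[56, 127, 71, 154, 13, 242, 228, 237, 194, 97]

First, C1 ⊕ C2 = (M1 ⊕ K) ⊕ (M2 ⊕ K) = M1 ⊕ M2, so the key drops out. Then M2 = (M1 ⊕ M2) ⊕ M1 over the first 10 bytes.
byte 0: (45 ^ 1b) ^ 66 = 5e ^ 66 = 38
byte 1: (69 ^ 7a) ^ 6c = 13 ^ 6c = 7f
byte 2: (d3 ^ f5) ^ 61 = 26 ^ 61 = 47
byte 3: (f4 ^ 09) ^ 67 = fd ^ 67 = 9a
byte 4: (c2 ^ b4) ^ 7b = 76 ^ 7b = 0d
byte 5: (33 ^ e1) ^ 20 = d2 ^ 20 = f2
byte 6: (f7 ^ 75) ^ 66 = 82 ^ 66 = e4
byte 7: (1f ^ 9e) ^ 6c = 81 ^ 6c = ed
byte 8: (14 ^ b7) ^ 61 = a3 ^ 61 = c2
byte 9: (67 ^ 61) ^ 67 = 06 ^ 67 = 61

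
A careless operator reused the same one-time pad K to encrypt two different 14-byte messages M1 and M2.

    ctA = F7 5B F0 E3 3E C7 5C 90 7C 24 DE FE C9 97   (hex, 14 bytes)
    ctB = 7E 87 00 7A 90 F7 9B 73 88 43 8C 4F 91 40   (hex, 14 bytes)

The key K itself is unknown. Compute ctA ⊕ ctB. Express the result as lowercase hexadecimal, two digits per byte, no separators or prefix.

ctA ⊕ ctB = (M1 ⊕ K) ⊕ (M2 ⊕ K) = M1 ⊕ M2 — the shared key cancels under XOR.
11110111 XOR 01111110 = 10001001
01011011 XOR 10000111 = 11011100
11110000 XOR 00000000 = 11110000
11100011 XOR 01111010 = 10011001
00111110 XOR 10010000 = 10101110
11000111 XOR 11110111 = 00110000
01011100 XOR 10011011 = 11000111
10010000 XOR 01110011 = 11100011
01111100 XOR 10001000 = 11110100
00100100 XOR 01000011 = 01100111
11011110 XOR 10001100 = 01010010
11111110 XOR 01001111 = 10110001
11001001 XOR 10010001 = 01011000
10010111 XOR 01000000 = 11010111

89dcf099ae30c7e3f46752b158d7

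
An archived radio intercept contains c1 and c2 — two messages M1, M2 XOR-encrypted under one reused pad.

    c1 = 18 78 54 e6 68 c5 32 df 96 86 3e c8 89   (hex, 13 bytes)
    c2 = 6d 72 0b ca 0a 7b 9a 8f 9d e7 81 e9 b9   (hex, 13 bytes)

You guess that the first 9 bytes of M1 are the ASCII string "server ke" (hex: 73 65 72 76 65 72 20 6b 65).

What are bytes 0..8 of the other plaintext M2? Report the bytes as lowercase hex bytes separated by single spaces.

06 6f 2d 5a 07 cc 88 3b 6e

First, c1 ⊕ c2 = (M1 ⊕ K) ⊕ (M2 ⊕ K) = M1 ⊕ M2, so the key drops out. Then M2 = (M1 ⊕ M2) ⊕ M1 over the first 9 bytes.
byte 0: (18 xor 6d) xor 73 = 75 xor 73 = 06
byte 1: (78 xor 72) xor 65 = 0a xor 65 = 6f
byte 2: (54 xor 0b) xor 72 = 5f xor 72 = 2d
byte 3: (e6 xor ca) xor 76 = 2c xor 76 = 5a
byte 4: (68 xor 0a) xor 65 = 62 xor 65 = 07
byte 5: (c5 xor 7b) xor 72 = be xor 72 = cc
byte 6: (32 xor 9a) xor 20 = a8 xor 20 = 88
byte 7: (df xor 8f) xor 6b = 50 xor 6b = 3b
byte 8: (96 xor 9d) xor 65 = 0b xor 65 = 6e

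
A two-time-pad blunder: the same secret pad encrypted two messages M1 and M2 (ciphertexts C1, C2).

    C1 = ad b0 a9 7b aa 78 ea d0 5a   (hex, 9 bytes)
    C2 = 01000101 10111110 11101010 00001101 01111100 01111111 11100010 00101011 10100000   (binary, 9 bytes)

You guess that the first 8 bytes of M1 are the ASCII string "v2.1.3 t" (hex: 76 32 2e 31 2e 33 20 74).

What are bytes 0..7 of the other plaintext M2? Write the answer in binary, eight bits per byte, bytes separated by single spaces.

10011110 00111100 01101101 01000111 11111000 00110100 00101000 10001111

First, C1 ⊕ C2 = (M1 ⊕ K) ⊕ (M2 ⊕ K) = M1 ⊕ M2, so the key drops out. Then M2 = (M1 ⊕ M2) ⊕ M1 over the first 8 bytes.
byte 0: (ad ⊕ 45) ⊕ 76 = e8 ⊕ 76 = 9e
byte 1: (b0 ⊕ be) ⊕ 32 = 0e ⊕ 32 = 3c
byte 2: (a9 ⊕ ea) ⊕ 2e = 43 ⊕ 2e = 6d
byte 3: (7b ⊕ 0d) ⊕ 31 = 76 ⊕ 31 = 47
byte 4: (aa ⊕ 7c) ⊕ 2e = d6 ⊕ 2e = f8
byte 5: (78 ⊕ 7f) ⊕ 33 = 07 ⊕ 33 = 34
byte 6: (ea ⊕ e2) ⊕ 20 = 08 ⊕ 20 = 28
byte 7: (d0 ⊕ 2b) ⊕ 74 = fb ⊕ 74 = 8f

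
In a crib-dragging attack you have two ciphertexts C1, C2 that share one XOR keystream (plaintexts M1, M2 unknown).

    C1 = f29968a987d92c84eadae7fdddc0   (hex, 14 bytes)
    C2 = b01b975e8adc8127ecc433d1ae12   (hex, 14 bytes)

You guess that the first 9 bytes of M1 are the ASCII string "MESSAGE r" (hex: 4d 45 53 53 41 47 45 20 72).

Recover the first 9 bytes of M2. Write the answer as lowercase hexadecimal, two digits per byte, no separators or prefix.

First, C1 ⊕ C2 = (M1 ⊕ K) ⊕ (M2 ⊕ K) = M1 ⊕ M2, so the key drops out. Then M2 = (M1 ⊕ M2) ⊕ M1 over the first 9 bytes.
byte 0: (f2 xor b0) xor 4d = 42 xor 4d = 0f
byte 1: (99 xor 1b) xor 45 = 82 xor 45 = c7
byte 2: (68 xor 97) xor 53 = ff xor 53 = ac
byte 3: (a9 xor 5e) xor 53 = f7 xor 53 = a4
byte 4: (87 xor 8a) xor 41 = 0d xor 41 = 4c
byte 5: (d9 xor dc) xor 47 = 05 xor 47 = 42
byte 6: (2c xor 81) xor 45 = ad xor 45 = e8
byte 7: (84 xor 27) xor 20 = a3 xor 20 = 83
byte 8: (ea xor ec) xor 72 = 06 xor 72 = 74

0fc7aca44c42e88374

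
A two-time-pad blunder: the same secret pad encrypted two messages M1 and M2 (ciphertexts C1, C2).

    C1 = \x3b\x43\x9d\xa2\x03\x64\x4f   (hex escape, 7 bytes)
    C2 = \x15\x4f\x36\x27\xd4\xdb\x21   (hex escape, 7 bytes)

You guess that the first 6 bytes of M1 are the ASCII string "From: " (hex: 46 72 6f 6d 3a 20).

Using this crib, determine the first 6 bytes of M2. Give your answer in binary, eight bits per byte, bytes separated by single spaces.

01101000 01111110 11000100 11101000 11101101 10011111

First, C1 ⊕ C2 = (M1 ⊕ K) ⊕ (M2 ⊕ K) = M1 ⊕ M2, so the key drops out. Then M2 = (M1 ⊕ M2) ⊕ M1 over the first 6 bytes.
byte 0: (3b ⊕ 15) ⊕ 46 = 2e ⊕ 46 = 68
byte 1: (43 ⊕ 4f) ⊕ 72 = 0c ⊕ 72 = 7e
byte 2: (9d ⊕ 36) ⊕ 6f = ab ⊕ 6f = c4
byte 3: (a2 ⊕ 27) ⊕ 6d = 85 ⊕ 6d = e8
byte 4: (03 ⊕ d4) ⊕ 3a = d7 ⊕ 3a = ed
byte 5: (64 ⊕ db) ⊕ 20 = bf ⊕ 20 = 9f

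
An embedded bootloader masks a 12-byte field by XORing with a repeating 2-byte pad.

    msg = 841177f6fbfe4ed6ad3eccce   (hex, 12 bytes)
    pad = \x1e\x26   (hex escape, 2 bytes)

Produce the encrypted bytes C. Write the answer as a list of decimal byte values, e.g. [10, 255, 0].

The 2-byte key repeats, so the effective keystream is 1e 26 1e 26 1e 26 1e 26 1e 26 1e 26.
byte 0: 10000100 xor 00011110 = 10011010
byte 1: 00010001 xor 00100110 = 00110111
byte 2: 01110111 xor 00011110 = 01101001
byte 3: 11110110 xor 00100110 = 11010000
byte 4: 11111011 xor 00011110 = 11100101
byte 5: 11111110 xor 00100110 = 11011000
byte 6: 01001110 xor 00011110 = 01010000
byte 7: 11010110 xor 00100110 = 11110000
byte 8: 10101101 xor 00011110 = 10110011
byte 9: 00111110 xor 00100110 = 00011000
byte 10: 11001100 xor 00011110 = 11010010
byte 11: 11001110 xor 00100110 = 11101000

[154, 55, 105, 208, 229, 216, 80, 240, 179, 24, 210, 232]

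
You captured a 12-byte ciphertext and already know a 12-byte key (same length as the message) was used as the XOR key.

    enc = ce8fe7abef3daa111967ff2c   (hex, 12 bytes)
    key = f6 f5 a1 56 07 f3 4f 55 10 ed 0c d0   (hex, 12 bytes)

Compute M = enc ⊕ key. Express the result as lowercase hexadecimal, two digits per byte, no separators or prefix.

XOR is its own inverse, so applying the key byte-wise gives the result directly.
ce ^ f6 = 38
8f ^ f5 = 7a
e7 ^ a1 = 46
ab ^ 56 = fd
ef ^ 07 = e8
3d ^ f3 = ce
aa ^ 4f = e5
11 ^ 55 = 44
19 ^ 10 = 09
67 ^ ed = 8a
ff ^ 0c = f3
2c ^ d0 = fc

387a46fde8cee544098af3fc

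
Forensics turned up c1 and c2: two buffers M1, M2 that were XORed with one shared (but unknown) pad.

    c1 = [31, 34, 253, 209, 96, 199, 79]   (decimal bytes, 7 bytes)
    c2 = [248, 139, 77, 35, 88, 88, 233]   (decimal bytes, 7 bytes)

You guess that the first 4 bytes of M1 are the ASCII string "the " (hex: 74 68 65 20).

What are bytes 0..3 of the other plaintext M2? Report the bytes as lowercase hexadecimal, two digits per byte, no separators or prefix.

93c1d5d2

First, c1 ⊕ c2 = (M1 ⊕ K) ⊕ (M2 ⊕ K) = M1 ⊕ M2, so the key drops out. Then M2 = (M1 ⊕ M2) ⊕ M1 over the first 4 bytes.
byte 0: (1f ^ f8) ^ 74 = e7 ^ 74 = 93
byte 1: (22 ^ 8b) ^ 68 = a9 ^ 68 = c1
byte 2: (fd ^ 4d) ^ 65 = b0 ^ 65 = d5
byte 3: (d1 ^ 23) ^ 20 = f2 ^ 20 = d2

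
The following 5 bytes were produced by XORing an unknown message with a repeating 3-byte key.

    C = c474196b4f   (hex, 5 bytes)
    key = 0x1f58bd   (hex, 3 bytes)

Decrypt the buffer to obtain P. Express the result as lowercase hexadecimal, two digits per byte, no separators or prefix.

The 3-byte key repeats, so the effective keystream is 1f 58 bd 1f 58.
byte 0: c4 ⊕ 1f = db
byte 1: 74 ⊕ 58 = 2c
byte 2: 19 ⊕ bd = a4
byte 3: 6b ⊕ 1f = 74
byte 4: 4f ⊕ 58 = 17

db2ca47417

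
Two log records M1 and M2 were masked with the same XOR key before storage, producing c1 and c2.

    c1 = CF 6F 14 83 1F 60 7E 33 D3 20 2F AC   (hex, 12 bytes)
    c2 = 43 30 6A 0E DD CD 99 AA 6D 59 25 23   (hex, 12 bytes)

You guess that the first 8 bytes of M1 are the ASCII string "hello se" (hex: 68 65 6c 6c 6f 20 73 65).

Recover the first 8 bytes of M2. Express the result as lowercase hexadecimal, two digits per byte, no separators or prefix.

First, c1 ⊕ c2 = (M1 ⊕ K) ⊕ (M2 ⊕ K) = M1 ⊕ M2, so the key drops out. Then M2 = (M1 ⊕ M2) ⊕ M1 over the first 8 bytes.
byte 0: (cf ⊕ 43) ⊕ 68 = 8c ⊕ 68 = e4
byte 1: (6f ⊕ 30) ⊕ 65 = 5f ⊕ 65 = 3a
byte 2: (14 ⊕ 6a) ⊕ 6c = 7e ⊕ 6c = 12
byte 3: (83 ⊕ 0e) ⊕ 6c = 8d ⊕ 6c = e1
byte 4: (1f ⊕ dd) ⊕ 6f = c2 ⊕ 6f = ad
byte 5: (60 ⊕ cd) ⊕ 20 = ad ⊕ 20 = 8d
byte 6: (7e ⊕ 99) ⊕ 73 = e7 ⊕ 73 = 94
byte 7: (33 ⊕ aa) ⊕ 65 = 99 ⊕ 65 = fc

e43a12e1ad8d94fc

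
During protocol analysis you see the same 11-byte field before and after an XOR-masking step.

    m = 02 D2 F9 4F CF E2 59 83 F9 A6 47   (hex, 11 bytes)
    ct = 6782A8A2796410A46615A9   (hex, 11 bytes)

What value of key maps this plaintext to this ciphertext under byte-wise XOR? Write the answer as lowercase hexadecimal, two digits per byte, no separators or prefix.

Since ct = m ⊕ key, XORing both sides with m gives key = m ⊕ ct.
02 ^ 67 = 65
d2 ^ 82 = 50
f9 ^ a8 = 51
4f ^ a2 = ed
cf ^ 79 = b6
e2 ^ 64 = 86
59 ^ 10 = 49
83 ^ a4 = 27
f9 ^ 66 = 9f
a6 ^ 15 = b3
47 ^ a9 = ee

655051edb68649279fb3ee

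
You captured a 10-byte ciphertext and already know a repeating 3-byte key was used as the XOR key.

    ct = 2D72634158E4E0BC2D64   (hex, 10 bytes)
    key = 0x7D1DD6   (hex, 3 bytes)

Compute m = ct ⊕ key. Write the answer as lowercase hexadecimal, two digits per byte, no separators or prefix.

506fb53c45329da1fb19

The 3-byte key repeats, so the effective keystream is 7d 1d d6 7d 1d d6 7d 1d d6 7d.
byte 0: 2d ^ 7d = 50
byte 1: 72 ^ 1d = 6f
byte 2: 63 ^ d6 = b5
byte 3: 41 ^ 7d = 3c
byte 4: 58 ^ 1d = 45
byte 5: e4 ^ d6 = 32
byte 6: e0 ^ 7d = 9d
byte 7: bc ^ 1d = a1
byte 8: 2d ^ d6 = fb
byte 9: 64 ^ 7d = 19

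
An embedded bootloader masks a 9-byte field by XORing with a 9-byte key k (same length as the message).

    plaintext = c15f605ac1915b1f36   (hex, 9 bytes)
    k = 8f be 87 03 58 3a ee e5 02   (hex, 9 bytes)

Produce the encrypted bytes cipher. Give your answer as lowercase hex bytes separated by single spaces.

XOR is its own inverse, so applying the key byte-wise gives the result directly.
c1 ^ 8f = 4e
5f ^ be = e1
60 ^ 87 = e7
5a ^ 03 = 59
c1 ^ 58 = 99
91 ^ 3a = ab
5b ^ ee = b5
1f ^ e5 = fa
36 ^ 02 = 34

4e e1 e7 59 99 ab b5 fa 34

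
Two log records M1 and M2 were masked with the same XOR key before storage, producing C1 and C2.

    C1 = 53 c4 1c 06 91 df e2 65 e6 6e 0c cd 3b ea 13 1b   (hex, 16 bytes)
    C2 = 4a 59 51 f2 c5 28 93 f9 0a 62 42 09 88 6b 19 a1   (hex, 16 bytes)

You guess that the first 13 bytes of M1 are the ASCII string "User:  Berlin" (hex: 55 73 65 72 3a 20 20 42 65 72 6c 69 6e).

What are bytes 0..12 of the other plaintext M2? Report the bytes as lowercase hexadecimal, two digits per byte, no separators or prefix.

First, C1 ⊕ C2 = (M1 ⊕ K) ⊕ (M2 ⊕ K) = M1 ⊕ M2, so the key drops out. Then M2 = (M1 ⊕ M2) ⊕ M1 over the first 13 bytes.
byte 0: (53 ^ 4a) ^ 55 = 19 ^ 55 = 4c
byte 1: (c4 ^ 59) ^ 73 = 9d ^ 73 = ee
byte 2: (1c ^ 51) ^ 65 = 4d ^ 65 = 28
byte 3: (06 ^ f2) ^ 72 = f4 ^ 72 = 86
byte 4: (91 ^ c5) ^ 3a = 54 ^ 3a = 6e
byte 5: (df ^ 28) ^ 20 = f7 ^ 20 = d7
byte 6: (e2 ^ 93) ^ 20 = 71 ^ 20 = 51
byte 7: (65 ^ f9) ^ 42 = 9c ^ 42 = de
byte 8: (e6 ^ 0a) ^ 65 = ec ^ 65 = 89
byte 9: (6e ^ 62) ^ 72 = 0c ^ 72 = 7e
byte 10: (0c ^ 42) ^ 6c = 4e ^ 6c = 22
byte 11: (cd ^ 09) ^ 69 = c4 ^ 69 = ad
byte 12: (3b ^ 88) ^ 6e = b3 ^ 6e = dd

4cee28866ed751de897e22addd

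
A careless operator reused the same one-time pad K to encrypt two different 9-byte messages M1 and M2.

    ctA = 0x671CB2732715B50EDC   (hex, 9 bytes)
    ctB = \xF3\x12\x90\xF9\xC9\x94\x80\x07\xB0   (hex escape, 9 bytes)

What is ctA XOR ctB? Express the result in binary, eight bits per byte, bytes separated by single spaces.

10010100 00001110 00100010 10001010 11101110 10000001 00110101 00001001 01101100

ctA ⊕ ctB = (M1 ⊕ K) ⊕ (M2 ⊕ K) = M1 ⊕ M2 — the shared key cancels under XOR.
byte 0: 67 ^ f3 = 94
byte 1: 1c ^ 12 = 0e
byte 2: b2 ^ 90 = 22
byte 3: 73 ^ f9 = 8a
byte 4: 27 ^ c9 = ee
byte 5: 15 ^ 94 = 81
byte 6: b5 ^ 80 = 35
byte 7: 0e ^ 07 = 09
byte 8: dc ^ b0 = 6c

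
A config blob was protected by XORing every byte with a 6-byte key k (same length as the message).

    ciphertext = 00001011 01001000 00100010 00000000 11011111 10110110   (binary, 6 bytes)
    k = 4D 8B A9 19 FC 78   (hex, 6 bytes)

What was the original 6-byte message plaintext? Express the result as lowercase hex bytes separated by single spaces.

46 c3 8b 19 23 ce

byte 0: 00001011 XOR 01001101 = 01000110
byte 1: 01001000 XOR 10001011 = 11000011
byte 2: 00100010 XOR 10101001 = 10001011
byte 3: 00000000 XOR 00011001 = 00011001
byte 4: 11011111 XOR 11111100 = 00100011
byte 5: 10110110 XOR 01111000 = 11001110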